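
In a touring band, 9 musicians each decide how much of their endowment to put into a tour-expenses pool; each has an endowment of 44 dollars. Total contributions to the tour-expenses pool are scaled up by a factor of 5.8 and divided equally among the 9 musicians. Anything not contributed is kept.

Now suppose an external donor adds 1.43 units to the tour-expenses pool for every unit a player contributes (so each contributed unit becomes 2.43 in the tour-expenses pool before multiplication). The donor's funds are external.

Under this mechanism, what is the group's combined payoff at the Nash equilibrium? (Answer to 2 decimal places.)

5581.22 dollars

Under the mechanism each unit contributed yields 5.8 × 2.43 / 9 = 1.5660 back to its contributor per unit of net cost, which exceeds 1, making full contribution the dominant choice for everyone.
So the Nash equilibrium is full contribution by all 9; the group earns 5.8 × 2.43 × 396 = 5581.22.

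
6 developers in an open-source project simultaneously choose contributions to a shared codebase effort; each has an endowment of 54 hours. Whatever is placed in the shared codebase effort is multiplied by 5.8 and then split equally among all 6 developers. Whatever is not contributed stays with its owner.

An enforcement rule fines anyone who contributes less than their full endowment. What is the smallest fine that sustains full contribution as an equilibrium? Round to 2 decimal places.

1.80 hours

Given the others contribute fully, the best deviation is to contribute 0 (any partial contribution still incurs the fine and gives up units whose private return 0.9667 is below 1).
Deviating from 54 to 0 saves 54 hours but forfeits the deviator's share of the drop in the shared codebase effort: 5.8/6 × 54 = 52.20.
So the deviation gain is 54 − 52.20 = 1.80, and the fine must be at least 1.80 hours to wipe it out.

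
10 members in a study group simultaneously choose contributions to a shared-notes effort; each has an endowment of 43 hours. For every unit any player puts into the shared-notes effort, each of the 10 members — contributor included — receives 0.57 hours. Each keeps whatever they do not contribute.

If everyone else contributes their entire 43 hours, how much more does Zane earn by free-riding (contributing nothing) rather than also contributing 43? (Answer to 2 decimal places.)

Switching from a contribution of 43 to 0 lets Zane keep an extra 43 hours, but lowers the shared-notes effort by 43, which costs Zane their own share of that drop: 0.57 × 43 = 24.51.
Net gain = 43 − 24.51 = 18.49. The private return per contributed unit (0.57) is below 1, so free-riding is indeed the best response regardless of what the others do.

18.49 hours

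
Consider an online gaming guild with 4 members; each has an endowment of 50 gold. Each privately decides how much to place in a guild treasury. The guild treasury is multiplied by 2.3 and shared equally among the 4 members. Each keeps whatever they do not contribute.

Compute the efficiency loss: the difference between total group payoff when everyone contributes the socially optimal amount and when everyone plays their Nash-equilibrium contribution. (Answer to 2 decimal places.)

Each contributed unit returns 2.3/4 = 0.5750 to its contributor — below 1 — so contributing 0 is dominant for every player. At the Nash equilibrium everyone keeps their 50, and the group total is 4 × 50 = 200.
Each contributed unit returns 2.300 to the group as a whole (0.5750 to each of 4 players), which exceeds 1, so the social optimum is full contribution: group total = 2.300 × 200 = 460.00.
Efficiency loss = 460.00 − 200 = 260.00.

260.00 gold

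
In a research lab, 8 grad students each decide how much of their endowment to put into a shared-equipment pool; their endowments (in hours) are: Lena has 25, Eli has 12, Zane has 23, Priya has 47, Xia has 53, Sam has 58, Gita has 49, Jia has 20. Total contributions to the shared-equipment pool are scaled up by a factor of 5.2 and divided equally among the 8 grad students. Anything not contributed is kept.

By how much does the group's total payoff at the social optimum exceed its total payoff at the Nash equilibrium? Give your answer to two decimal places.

The private return per contributed unit is 5.2/8 = 0.6500 < 1 for every player regardless of endowment, so the Nash equilibrium is zero contribution and the group total is Σ E_j = 25 + 12 + 23 + 47 + 53 + 58 + 49 + 20 = 287.
Each contributed unit returns 5.200 to the group, so the social optimum is full contribution by everyone: group total = 5.200 × 287 = 1492.40.
Efficiency loss = (5.200 − 1) × 287 = 1205.40.

1205.40 hours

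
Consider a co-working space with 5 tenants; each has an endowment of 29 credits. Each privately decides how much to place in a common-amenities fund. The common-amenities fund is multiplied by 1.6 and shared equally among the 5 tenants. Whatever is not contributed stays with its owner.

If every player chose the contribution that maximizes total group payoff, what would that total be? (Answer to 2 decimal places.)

Each contributed unit returns 1.600 to the group as a whole (0.3200 to each of 5 players), which exceeds 1, so the social optimum is full contribution: group total = 1.600 × 145 = 232.00.

232.00 credits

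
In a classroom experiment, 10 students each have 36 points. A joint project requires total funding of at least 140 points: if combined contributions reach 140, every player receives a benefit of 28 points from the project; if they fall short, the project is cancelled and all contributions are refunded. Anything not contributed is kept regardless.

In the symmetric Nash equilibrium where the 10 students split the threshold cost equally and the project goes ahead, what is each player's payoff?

50 points

Equal share of the threshold: 140/10 = 14.
At this profile no one gains by cutting their contribution: any cut drops the total below 140, the project is cancelled, contributions are refunded, and the deviator ends with 36, which is less than 36 − 14 + 28 = 50. Contributing more than 14 just wastes the excess. So contributing exactly 14 is a best response.
Each player's payoff: 36 − 14 + 28 = 50.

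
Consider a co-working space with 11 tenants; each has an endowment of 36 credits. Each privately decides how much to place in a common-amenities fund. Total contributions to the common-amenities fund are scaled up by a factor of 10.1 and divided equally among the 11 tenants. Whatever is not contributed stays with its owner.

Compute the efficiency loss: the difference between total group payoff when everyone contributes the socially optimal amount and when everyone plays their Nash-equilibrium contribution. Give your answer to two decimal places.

Each contributed unit returns 10.1/11 = 0.9182 to its contributor — below 1 — so contributing 0 is dominant for every player. At the Nash equilibrium everyone keeps their 36, and the group total is 11 × 36 = 396.
Each contributed unit returns 10.100 to the group as a whole (0.9182 to each of 11 players), which exceeds 1, so the social optimum is full contribution: group total = 10.100 × 396 = 3999.60.
Efficiency loss = 3999.60 − 396 = 3603.60.

3603.60 credits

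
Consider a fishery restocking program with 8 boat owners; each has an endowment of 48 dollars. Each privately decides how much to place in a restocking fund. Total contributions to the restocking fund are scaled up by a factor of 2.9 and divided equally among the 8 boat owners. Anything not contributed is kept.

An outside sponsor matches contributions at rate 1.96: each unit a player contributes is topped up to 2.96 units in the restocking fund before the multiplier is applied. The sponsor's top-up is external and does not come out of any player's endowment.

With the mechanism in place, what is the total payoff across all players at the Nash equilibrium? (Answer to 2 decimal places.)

3296.26 dollars

Under the mechanism each unit contributed yields 2.9 × 2.96 / 8 = 1.0730 back to its contributor per unit of net cost, which exceeds 1, making full contribution the dominant choice for everyone.
At the Nash equilibrium everyone contributes 48. Group total payoff = 2.9 × 2.96 × 384 = 3296.26.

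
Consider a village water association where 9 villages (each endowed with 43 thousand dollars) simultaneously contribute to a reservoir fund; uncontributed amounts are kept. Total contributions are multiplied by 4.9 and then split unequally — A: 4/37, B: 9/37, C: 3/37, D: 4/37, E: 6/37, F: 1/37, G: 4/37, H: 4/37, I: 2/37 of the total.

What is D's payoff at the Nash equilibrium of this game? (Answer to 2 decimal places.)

For player j, contributing a unit is worthwhile iff 4.9 × (j's share) ≥ 1, i.e. iff j's share is at least 0.2041.
The only share above 0.2041 is B's 9/37, contributing 43; the remaining 8 contribute 0. Total contributed: 43.
D keeps 43 and receives 4.9 × 43 × 4/37 = 22.78 from the reservoir fund, for a payoff of 65.78.

65.78 thousand dollars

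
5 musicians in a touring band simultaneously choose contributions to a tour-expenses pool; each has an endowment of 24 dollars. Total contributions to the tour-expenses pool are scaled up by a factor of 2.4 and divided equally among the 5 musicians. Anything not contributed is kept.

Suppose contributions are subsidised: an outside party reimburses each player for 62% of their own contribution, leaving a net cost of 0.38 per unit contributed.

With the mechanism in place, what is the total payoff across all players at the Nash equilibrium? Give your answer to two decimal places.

362.40 dollars

Under the mechanism each unit contributed yields (2.4/5) / 0.38 = 1.2632 back to its contributor per unit of net cost, which exceeds 1, making full contribution the dominant choice for everyone.
So the Nash equilibrium is full contribution by all 5; the group earns 5 × (24 × 0.62 + 2.4 × 24) = 362.40.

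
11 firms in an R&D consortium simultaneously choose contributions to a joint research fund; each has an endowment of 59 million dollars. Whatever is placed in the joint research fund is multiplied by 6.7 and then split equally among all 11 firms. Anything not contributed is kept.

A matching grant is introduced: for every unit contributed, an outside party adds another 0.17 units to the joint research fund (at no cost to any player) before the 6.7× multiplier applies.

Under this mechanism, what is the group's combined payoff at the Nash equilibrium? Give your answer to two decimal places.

649.00 million dollars

With the mechanism, a contributed unit returns 6.7 × 1.17 / 11 = 0.7126 per unit of net cost — still below 1 — so contributing 0 remains dominant for every player.
At the Nash equilibrium no one contributes; group total payoff = 11 × 59 = 649.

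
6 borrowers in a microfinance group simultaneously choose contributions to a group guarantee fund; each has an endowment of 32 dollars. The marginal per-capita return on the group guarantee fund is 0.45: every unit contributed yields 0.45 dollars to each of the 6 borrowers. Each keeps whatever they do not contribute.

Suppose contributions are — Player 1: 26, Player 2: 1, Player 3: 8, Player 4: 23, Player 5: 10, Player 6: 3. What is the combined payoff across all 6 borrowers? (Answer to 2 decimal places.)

Total contributed: 26 + 1 + 8 + 23 + 10 + 3 = 71; total kept: 6 × 32 − 71 = 121.
The group guarantee fund pays out 0.45 × 6 × 71 = 191.70 in aggregate.
Group total = 121 + 191.70 = 312.70.

312.70 dollars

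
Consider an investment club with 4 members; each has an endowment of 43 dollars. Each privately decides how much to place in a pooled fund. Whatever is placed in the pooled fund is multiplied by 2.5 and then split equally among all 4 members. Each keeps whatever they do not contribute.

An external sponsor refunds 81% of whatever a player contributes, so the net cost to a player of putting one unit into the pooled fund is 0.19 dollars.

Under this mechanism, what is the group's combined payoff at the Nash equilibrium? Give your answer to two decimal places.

569.32 dollars

The effective private return per unit is now (2.5/4) / 0.19 = 3.2895 > 1, so every player's dominant strategy flips to full contribution.
So the Nash equilibrium is full contribution by all 4; the group earns 4 × (43 × 0.81 + 2.5 × 43) = 569.32.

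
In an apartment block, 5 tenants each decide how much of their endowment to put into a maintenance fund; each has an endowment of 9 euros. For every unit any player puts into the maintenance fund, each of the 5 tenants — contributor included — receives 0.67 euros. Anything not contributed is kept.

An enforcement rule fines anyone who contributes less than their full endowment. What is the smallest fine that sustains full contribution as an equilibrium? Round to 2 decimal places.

Given the others contribute fully, the best deviation is to contribute 0 (any partial contribution still incurs the fine and gives up units whose private return 0.67 is below 1).
Deviating from 9 to 0 saves 9 euros but forfeits the deviator's share of the drop in the maintenance fund: 0.67 × 9 = 6.03.
So the deviation gain is 9 − 6.03 = 2.97, and the fine must be at least 2.97 euros to wipe it out.

2.97 euros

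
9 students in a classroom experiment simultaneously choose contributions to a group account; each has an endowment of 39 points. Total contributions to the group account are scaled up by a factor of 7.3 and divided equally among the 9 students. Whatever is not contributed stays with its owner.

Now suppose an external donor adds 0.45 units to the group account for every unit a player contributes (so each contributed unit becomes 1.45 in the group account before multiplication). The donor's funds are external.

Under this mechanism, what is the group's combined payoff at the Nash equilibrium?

3715.34 points

With the mechanism, a contributed unit returns 7.3 × 1.45 / 9 = 1.1761 per unit of net cost to the contributor — now above 1 — so contributing fully is weakly dominant for every player.
At the Nash equilibrium everyone contributes 39. Group total payoff = 7.3 × 1.45 × 351 = 3715.34.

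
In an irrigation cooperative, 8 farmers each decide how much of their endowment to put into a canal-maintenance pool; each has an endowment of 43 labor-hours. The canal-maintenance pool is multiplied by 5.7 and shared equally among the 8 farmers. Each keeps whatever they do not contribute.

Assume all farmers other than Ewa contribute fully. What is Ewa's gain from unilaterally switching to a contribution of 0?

12.36 labor-hours

Switching from a contribution of 43 to 0 lets Ewa keep an extra 43 labor-hours, but lowers the canal-maintenance pool by 43, which costs Ewa their own share of that drop: 5.7/8 × 43 = 30.64.
Net gain = 43 − 30.64 = 12.36. The private return per contributed unit (0.7125) is below 1, so free-riding is indeed the best response regardless of what the others do.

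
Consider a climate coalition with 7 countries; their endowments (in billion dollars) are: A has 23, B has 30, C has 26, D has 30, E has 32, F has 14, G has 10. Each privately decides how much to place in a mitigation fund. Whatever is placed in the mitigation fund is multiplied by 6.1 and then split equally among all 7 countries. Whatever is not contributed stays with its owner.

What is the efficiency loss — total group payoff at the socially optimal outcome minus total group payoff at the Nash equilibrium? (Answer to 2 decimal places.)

841.50 billion dollars

The private return per contributed unit is 6.1/7 = 0.8714 < 1 for every player regardless of endowment, so the Nash equilibrium is zero contribution and the group total is Σ E_j = 23 + 30 + 26 + 30 + 32 + 14 + 10 = 165.
Each contributed unit returns 6.100 to the group, so the social optimum is full contribution by everyone: group total = 6.100 × 165 = 1006.50.
Efficiency loss = (6.100 − 1) × 165 = 841.50.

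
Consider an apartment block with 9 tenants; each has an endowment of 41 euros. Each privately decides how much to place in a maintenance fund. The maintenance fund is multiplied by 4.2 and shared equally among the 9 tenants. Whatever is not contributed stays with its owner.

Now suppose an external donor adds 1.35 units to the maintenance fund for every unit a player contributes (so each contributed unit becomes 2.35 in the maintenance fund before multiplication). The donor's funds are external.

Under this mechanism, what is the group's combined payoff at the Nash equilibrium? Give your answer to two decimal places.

The effective private return per unit is now 4.2 × 2.35 / 9 = 1.0967 > 1, so every player's dominant strategy flips to full contribution.
So the Nash equilibrium is full contribution by all 9; the group earns 4.2 × 2.35 × 369 = 3642.03.

3642.03 euros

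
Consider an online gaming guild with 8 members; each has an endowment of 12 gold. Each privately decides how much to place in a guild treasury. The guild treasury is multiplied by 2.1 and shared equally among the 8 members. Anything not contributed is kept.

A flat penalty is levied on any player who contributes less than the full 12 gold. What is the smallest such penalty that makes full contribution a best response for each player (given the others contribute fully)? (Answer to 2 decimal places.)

8.85 gold

Given the others contribute fully, the best deviation is to contribute 0 (any partial contribution still incurs the fine and gives up units whose private return 0.2625 is below 1).
Deviating from 12 to 0 saves 12 gold but forfeits the deviator's share of the drop in the guild treasury: 2.1/8 × 12 = 3.15.
So the deviation gain is 12 − 3.15 = 8.85, and the fine must be at least 8.85 gold to wipe it out.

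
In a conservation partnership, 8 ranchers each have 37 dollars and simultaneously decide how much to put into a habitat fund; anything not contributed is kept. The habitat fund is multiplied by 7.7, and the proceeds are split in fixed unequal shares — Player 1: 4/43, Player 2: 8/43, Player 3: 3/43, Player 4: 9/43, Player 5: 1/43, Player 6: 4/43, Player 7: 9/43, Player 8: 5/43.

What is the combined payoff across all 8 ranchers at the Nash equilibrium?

1039.70 dollars

Player j's private return per contributed unit is 7.7 × (j's share). Contributing is weakly dominant for j when that share is at least 1/7.7 = 0.1299, and contributing 0 is dominant otherwise.
Player 2, Player 4 and Player 7 clear that bar, contributing 37 each; the remaining 5 contribute 0. Total contributed: 111.
The habitat fund pays out 7.7 × 111 = 854.70 in total (split across the unequal shares, but the aggregate is all that matters for the group sum).
The 5 free-riders keep 37 each, adding 185. Group total = 185 + 854.70 = 1039.70.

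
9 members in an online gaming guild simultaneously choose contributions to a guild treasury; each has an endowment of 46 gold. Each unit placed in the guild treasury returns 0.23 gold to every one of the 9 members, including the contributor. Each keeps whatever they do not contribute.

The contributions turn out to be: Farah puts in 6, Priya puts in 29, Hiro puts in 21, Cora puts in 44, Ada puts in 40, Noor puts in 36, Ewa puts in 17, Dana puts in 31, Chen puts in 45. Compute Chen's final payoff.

Total contributed: 6 + 29 + 21 + 44 + 40 + 36 + 17 + 31 + 45 = 269.
Each receives 0.23 × 269 = 61.87 from the guild treasury.
Chen keeps 46 − 45 = 1, so Chen's payoff is 1 + 61.87 = 62.87.

62.87 gold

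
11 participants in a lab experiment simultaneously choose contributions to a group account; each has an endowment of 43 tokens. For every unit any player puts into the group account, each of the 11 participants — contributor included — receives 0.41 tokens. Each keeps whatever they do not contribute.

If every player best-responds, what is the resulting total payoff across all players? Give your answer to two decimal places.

The private return per contributed unit is 0.41 < 1, so contributing 0 is dominant for every player. At the Nash equilibrium everyone keeps their 43, and the group total is 11 × 43 = 473.

473.00 tokens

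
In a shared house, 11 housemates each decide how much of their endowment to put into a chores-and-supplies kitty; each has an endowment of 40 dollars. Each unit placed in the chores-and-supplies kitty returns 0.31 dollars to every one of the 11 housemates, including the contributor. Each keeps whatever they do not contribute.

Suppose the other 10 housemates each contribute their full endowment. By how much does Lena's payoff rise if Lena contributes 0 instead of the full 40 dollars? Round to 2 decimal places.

27.60 dollars

Switching from a contribution of 40 to 0 lets Lena keep an extra 40 dollars, but lowers the chores-and-supplies kitty by 40, which costs Lena their own share of that drop: 0.31 × 40 = 12.40.
Net gain = 40 − 12.40 = 27.60. The private return per contributed unit (0.31) is below 1, so free-riding is indeed the best response regardless of what the others do.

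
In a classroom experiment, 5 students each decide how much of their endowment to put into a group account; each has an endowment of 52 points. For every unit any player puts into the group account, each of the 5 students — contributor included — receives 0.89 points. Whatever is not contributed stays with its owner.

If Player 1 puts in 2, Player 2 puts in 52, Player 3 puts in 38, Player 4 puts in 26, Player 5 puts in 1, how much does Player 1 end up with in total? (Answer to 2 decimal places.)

155.91 points

Total contributed: 2 + 52 + 38 + 26 + 1 = 119.
Each receives 0.89 × 119 = 105.91 from the group account.
Player 1 keeps 52 − 2 = 50, so Player 1's payoff is 50 + 105.91 = 155.91.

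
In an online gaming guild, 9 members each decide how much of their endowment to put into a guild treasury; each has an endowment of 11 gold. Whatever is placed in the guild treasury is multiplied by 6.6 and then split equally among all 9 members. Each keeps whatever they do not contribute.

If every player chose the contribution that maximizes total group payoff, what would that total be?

Each contributed unit returns 6.600 to the group as a whole (0.7333 to each of 9 players), which exceeds 1, so the social optimum is full contribution: group total = 6.600 × 99 = 653.40.

653.40 gold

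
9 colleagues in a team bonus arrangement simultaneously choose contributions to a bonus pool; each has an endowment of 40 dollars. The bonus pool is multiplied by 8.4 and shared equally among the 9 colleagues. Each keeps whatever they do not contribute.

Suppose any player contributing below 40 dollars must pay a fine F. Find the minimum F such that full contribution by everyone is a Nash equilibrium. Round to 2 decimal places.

2.67 dollars

Given the others contribute fully, the best deviation is to contribute 0 (any partial contribution still incurs the fine and gives up units whose private return 0.9333 is below 1).
Deviating from 40 to 0 saves 40 dollars but forfeits the deviator's share of the drop in the bonus pool: 8.4/9 × 40 = 37.33.
So the deviation gain is 40 − 37.33 = 2.67, and the fine must be at least 2.67 dollars to wipe it out.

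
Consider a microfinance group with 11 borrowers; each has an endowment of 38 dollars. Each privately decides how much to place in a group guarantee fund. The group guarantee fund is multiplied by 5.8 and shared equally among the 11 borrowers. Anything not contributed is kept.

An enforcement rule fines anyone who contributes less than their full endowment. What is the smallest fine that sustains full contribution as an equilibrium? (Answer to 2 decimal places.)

Given the others contribute fully, the best deviation is to contribute 0 (any partial contribution still incurs the fine and gives up units whose private return 0.5273 is below 1).
Deviating from 38 to 0 saves 38 dollars but forfeits the deviator's share of the drop in the group guarantee fund: 5.8/11 × 38 = 20.04.
So the deviation gain is 38 − 20.04 = 17.96, and the fine must be at least 17.96 dollars to wipe it out.

17.96 dollars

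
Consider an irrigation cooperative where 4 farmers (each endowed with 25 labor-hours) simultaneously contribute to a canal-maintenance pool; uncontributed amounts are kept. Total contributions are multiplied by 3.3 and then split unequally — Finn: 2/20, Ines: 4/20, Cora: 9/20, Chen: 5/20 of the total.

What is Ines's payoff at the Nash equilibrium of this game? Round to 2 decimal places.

A player with share s gets back 3.3·s per unit contributed, so full contribution is dominant for anyone with s > 1/3.3 = 0.3030 and zero contribution is dominant for anyone below.
The only share above 0.3030 is Cora's 9/20, contributing 25; the remaining 3 contribute 0. Total contributed: 25.
Ines keeps 25 and receives 3.3 × 25 × 4/20 = 16.50 from the canal-maintenance pool, for a payoff of 41.50.

41.50 labor-hours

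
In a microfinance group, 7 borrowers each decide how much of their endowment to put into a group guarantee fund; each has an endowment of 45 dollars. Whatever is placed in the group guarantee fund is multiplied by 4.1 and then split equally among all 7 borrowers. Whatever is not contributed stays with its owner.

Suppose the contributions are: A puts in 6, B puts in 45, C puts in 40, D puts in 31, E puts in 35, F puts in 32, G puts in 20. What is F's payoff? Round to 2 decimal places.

Total contributed: 6 + 45 + 40 + 31 + 35 + 32 + 20 = 209.
Each receives 4.1 × 209 / 7 = 122.41 from the group guarantee fund.
F keeps 45 − 32 = 13, so F's payoff is 13 + 122.41 = 135.41.

135.41 dollars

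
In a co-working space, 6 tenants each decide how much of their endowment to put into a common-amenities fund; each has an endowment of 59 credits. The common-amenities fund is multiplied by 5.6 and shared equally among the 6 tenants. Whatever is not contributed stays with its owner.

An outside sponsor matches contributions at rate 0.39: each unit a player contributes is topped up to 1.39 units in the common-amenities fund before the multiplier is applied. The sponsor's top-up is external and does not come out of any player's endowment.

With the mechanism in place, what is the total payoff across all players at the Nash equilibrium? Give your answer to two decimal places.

2755.54 credits

The effective private return per unit is now 5.6 × 1.39 / 6 = 1.2973 > 1, so every player's dominant strategy flips to full contribution.
At the Nash equilibrium everyone contributes 59. Group total payoff = 5.6 × 1.39 × 354 = 2755.54.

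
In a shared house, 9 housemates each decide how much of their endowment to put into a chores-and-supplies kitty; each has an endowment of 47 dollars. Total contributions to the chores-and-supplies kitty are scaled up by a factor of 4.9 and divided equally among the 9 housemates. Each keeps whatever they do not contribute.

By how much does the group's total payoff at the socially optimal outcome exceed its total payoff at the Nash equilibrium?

1649.70 dollars

Each contributed unit returns 4.9/9 = 0.5444 to its contributor — below 1 — so contributing 0 is dominant for every player. At the Nash equilibrium everyone keeps their 47, and the group total is 9 × 47 = 423.
Each contributed unit returns 4.900 to the group as a whole (0.5444 to each of 9 players), which exceeds 1, so the social optimum is full contribution: group total = 4.900 × 423 = 2072.70.
Efficiency loss = 2072.70 − 423 = 1649.70.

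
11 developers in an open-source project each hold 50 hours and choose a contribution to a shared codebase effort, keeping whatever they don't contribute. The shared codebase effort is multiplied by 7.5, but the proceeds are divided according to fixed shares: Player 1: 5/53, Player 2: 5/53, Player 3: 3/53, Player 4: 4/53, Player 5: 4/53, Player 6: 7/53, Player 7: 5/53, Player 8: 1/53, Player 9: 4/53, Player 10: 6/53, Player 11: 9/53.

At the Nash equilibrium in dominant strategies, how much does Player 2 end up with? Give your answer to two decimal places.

85.38 hours

Player j's private return per contributed unit is 7.5 × (j's share). Contributing is weakly dominant for j when that share is at least 1/7.5 = 0.1333, and contributing 0 is dominant otherwise.
The only share above 0.1333 is Player 11's 9/53, contributing 50; the remaining 10 contribute 0. Total contributed: 50.
Player 2 keeps 50 and receives 7.5 × 50 × 5/53 = 35.38 from the shared codebase effort, for a payoff of 85.38.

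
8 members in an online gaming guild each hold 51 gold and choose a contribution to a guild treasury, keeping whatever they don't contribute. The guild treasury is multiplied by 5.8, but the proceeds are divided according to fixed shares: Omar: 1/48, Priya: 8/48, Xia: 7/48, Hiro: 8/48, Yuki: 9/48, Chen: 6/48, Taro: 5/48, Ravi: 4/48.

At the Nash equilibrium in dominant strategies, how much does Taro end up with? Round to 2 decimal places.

A player with share s gets back 5.8·s per unit contributed, so full contribution is dominant for anyone with s > 1/5.8 = 0.1724 and zero contribution is dominant for anyone below.
Only Yuki (9/48) clears that bar, contributing 51; the remaining 7 contribute 0. Total contributed: 51.
Taro keeps 51 and receives 5.8 × 51 × 5/48 = 30.81 from the guild treasury, for a payoff of 81.81.

81.81 gold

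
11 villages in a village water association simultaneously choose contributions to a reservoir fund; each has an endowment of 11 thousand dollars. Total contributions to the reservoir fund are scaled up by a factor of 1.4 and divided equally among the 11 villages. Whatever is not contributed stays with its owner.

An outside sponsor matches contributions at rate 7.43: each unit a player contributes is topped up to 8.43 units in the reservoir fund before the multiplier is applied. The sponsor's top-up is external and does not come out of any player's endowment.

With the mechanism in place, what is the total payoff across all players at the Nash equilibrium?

Under the mechanism each unit contributed yields 1.4 × 8.43 / 11 = 1.0729 back to its contributor per unit of net cost, which exceeds 1, making full contribution the dominant choice for everyone.
So the Nash equilibrium is full contribution by all 11; the group earns 1.4 × 8.43 × 121 = 1428.04.

1428.04 thousand dollars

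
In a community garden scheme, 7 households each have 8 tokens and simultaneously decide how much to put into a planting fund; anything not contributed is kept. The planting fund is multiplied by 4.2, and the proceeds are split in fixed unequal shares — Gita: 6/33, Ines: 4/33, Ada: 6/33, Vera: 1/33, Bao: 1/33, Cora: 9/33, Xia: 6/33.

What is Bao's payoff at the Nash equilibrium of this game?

Each unit j contributes comes back to j as 4.2 × (j's share), so j prefers to contribute only if that share exceeds 1/4.2 = 0.2381; otherwise keeping the unit dominates.
Only Cora (9/33) clears that bar, contributing 8; the remaining 6 contribute 0. Total contributed: 8.
Bao keeps 8 and receives 4.2 × 8 × 1/33 = 1.02 from the planting fund, for a payoff of 9.02.

9.02 tokens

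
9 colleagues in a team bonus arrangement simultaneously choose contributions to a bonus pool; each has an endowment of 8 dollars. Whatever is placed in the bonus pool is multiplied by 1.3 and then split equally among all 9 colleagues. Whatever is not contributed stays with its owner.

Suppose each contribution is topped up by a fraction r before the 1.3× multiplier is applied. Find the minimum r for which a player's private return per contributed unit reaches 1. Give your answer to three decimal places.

5.923

With matching at rate r, one contributed unit becomes (1 + r) in the bonus pool and returns 1.3 × (1 + r) / 9 to the contributor.
Setting this equal to 1: 1 + r = 9/1.3 = 6.9231.
So the minimum matching rate is r = 6.9231 − 1 = 5.923.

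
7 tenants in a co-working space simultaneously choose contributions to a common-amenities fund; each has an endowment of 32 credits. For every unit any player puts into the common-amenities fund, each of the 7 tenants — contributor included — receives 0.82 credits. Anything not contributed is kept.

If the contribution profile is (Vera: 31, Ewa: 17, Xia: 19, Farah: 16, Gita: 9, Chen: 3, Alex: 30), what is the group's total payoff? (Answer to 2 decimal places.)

Total contributed: 31 + 17 + 19 + 16 + 9 + 3 + 30 = 125; total kept: 7 × 32 − 125 = 99.
The common-amenities fund pays out 0.82 × 7 × 125 = 717.50 in aggregate.
Group total = 99 + 717.50 = 816.50.

816.50 credits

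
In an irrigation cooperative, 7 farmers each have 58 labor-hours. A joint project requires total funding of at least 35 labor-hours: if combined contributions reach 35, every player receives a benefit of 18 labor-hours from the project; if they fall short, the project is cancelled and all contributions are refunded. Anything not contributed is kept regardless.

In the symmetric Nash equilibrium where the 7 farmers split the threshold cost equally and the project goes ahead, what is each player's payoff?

71 labor-hours

Equal share of the threshold: 35/7 = 5.
At this profile no one gains by cutting their contribution: any cut drops the total below 35, the project is cancelled, contributions are refunded, and the deviator ends with 58, which is less than 58 − 5 + 18 = 71. Contributing more than 5 just wastes the excess. So contributing exactly 5 is a best response.
Each player's payoff: 58 − 5 + 18 = 71.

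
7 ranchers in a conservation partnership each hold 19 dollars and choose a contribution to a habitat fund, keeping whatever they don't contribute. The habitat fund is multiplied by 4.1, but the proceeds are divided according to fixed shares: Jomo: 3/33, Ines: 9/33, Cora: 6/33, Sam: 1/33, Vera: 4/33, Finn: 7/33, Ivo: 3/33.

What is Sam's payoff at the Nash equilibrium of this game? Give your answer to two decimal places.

A player with share s gets back 4.1·s per unit contributed, so full contribution is dominant for anyone with s > 1/4.1 = 0.2439 and zero contribution is dominant for anyone below.
The only share above 0.2439 is Ines's 9/33, contributing 19; the remaining 6 contribute 0. Total contributed: 19.
Sam keeps 19 and receives 4.1 × 19 × 1/33 = 2.36 from the habitat fund, for a payoff of 21.36.

21.36 dollars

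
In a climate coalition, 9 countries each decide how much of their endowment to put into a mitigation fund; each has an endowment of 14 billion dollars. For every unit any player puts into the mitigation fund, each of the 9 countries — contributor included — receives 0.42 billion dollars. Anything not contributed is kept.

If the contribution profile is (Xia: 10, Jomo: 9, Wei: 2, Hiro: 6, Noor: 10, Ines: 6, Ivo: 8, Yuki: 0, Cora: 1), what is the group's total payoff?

Total contributed: 10 + 9 + 2 + 6 + 10 + 6 + 8 + 0 + 1 = 52; total kept: 9 × 14 − 52 = 74.
The mitigation fund pays out 0.42 × 9 × 52 = 196.56 in aggregate.
Group total = 74 + 196.56 = 270.56.

270.56 billion dollars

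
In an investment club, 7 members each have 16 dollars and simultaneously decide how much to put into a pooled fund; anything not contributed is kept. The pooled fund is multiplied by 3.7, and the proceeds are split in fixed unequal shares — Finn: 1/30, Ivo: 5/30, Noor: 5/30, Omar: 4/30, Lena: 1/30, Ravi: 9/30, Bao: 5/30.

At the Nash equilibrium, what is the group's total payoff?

A player with share s gets back 3.7·s per unit contributed, so full contribution is dominant for anyone with s > 1/3.7 = 0.2703 and zero contribution is dominant for anyone below.
Ravi alone (share 9/30) is above the threshold, contributing 16; the remaining 6 contribute 0. Total contributed: 16.
The pooled fund pays out 3.7 × 16 = 59.20 in total (split across the unequal shares, but the aggregate is all that matters for the group sum).
The 6 free-riders keep 16 each, adding 96. Group total = 96 + 59.20 = 155.20.

155.20 dollars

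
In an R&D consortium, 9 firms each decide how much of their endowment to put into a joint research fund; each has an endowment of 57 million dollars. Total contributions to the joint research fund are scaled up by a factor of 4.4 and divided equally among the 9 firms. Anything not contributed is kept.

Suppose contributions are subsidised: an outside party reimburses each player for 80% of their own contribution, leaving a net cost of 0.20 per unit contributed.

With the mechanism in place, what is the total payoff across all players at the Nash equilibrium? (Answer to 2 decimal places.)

2667.60 million dollars

The effective private return per unit is now (4.4/9) / 0.20 = 2.4444 > 1, so every player's dominant strategy flips to full contribution.
At the Nash equilibrium everyone contributes 57. Group total payoff = 9 × (57 × 0.80 + 4.4 × 57) = 2667.60.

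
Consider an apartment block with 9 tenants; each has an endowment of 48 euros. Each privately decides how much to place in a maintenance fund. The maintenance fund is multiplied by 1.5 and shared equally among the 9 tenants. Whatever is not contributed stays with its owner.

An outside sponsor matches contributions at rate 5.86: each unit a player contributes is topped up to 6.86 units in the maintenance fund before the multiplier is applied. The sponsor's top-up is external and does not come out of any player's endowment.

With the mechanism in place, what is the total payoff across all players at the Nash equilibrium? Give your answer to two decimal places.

4445.28 euros

Under the mechanism each unit contributed yields 1.5 × 6.86 / 9 = 1.1433 back to its contributor per unit of net cost, which exceeds 1, making full contribution the dominant choice for everyone.
So the Nash equilibrium is full contribution by all 9; the group earns 1.5 × 6.86 × 432 = 4445.28.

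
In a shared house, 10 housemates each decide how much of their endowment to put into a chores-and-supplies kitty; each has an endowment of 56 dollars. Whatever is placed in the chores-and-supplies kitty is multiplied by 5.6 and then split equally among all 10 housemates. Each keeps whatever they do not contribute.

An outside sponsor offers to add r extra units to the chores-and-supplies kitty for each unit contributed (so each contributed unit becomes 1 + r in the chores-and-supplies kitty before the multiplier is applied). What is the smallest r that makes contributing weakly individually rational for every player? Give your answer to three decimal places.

0.786

With matching at rate r, one contributed unit becomes (1 + r) in the chores-and-supplies kitty and returns 5.6 × (1 + r) / 10 to the contributor.
Setting this equal to 1: 1 + r = 10/5.6 = 1.7857.
So the minimum matching rate is r = 1.7857 − 1 = 0.786.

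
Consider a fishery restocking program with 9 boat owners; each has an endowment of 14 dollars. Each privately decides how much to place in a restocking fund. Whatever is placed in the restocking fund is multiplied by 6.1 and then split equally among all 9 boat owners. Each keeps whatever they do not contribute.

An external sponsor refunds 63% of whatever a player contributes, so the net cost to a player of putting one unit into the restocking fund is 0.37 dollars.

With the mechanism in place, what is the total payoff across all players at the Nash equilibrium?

847.98 dollars

Under the mechanism each unit contributed yields (6.1/9) / 0.37 = 1.8318 back to its contributor per unit of net cost, which exceeds 1, making full contribution the dominant choice for everyone.
At the Nash equilibrium everyone contributes 14. Group total payoff = 9 × (14 × 0.63 + 6.1 × 14) = 847.98.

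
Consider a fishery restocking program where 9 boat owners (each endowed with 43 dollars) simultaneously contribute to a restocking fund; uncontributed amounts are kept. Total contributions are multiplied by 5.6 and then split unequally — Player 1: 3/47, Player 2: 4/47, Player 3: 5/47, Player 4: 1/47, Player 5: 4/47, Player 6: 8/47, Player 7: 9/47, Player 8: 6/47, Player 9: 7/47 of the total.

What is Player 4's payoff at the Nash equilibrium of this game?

Player j's private return per contributed unit is 5.6 × (j's share). Contributing is weakly dominant for j when that share is at least 1/5.6 = 0.1786, and contributing 0 is dominant otherwise.
Player 7 alone (share 9/47) is above the threshold, contributing 43; the remaining 8 contribute 0. Total contributed: 43.
Player 4 keeps 43 and receives 5.6 × 43 × 1/47 = 5.12 from the restocking fund, for a payoff of 48.12.

48.12 dollars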